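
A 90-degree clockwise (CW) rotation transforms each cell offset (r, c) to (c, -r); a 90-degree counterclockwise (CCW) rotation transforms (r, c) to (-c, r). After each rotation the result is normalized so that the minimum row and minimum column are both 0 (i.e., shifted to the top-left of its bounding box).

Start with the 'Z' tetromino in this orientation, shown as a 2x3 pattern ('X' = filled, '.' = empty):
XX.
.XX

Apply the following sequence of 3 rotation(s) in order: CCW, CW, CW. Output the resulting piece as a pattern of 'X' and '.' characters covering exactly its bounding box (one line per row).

Answer: .X
XX
X.

Derivation:
Start:
XX.
.XX
After rotation 1 (CCW):
.X
XX
X.
After rotation 2 (CW):
XX.
.XX
After rotation 3 (CW):
.X
XX
X.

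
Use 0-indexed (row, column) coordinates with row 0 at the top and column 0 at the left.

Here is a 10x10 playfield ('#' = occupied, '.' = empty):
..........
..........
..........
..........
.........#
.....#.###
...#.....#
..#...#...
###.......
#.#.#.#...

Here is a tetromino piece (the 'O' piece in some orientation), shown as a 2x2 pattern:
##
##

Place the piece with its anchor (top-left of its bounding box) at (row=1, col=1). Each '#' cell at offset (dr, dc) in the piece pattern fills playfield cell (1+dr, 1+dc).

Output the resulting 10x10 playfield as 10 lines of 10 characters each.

Answer: ..........
.##.......
.##.......
..........
.........#
.....#.###
...#.....#
..#...#...
###.......
#.#.#.#...

Derivation:
Fill (1+0,1+0) = (1,1)
Fill (1+0,1+1) = (1,2)
Fill (1+1,1+0) = (2,1)
Fill (1+1,1+1) = (2,2)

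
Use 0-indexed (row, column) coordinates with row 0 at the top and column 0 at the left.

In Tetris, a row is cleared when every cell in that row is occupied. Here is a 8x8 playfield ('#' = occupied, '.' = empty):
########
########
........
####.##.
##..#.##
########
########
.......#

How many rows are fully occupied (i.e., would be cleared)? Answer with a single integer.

Check each row:
  row 0: 0 empty cells -> FULL (clear)
  row 1: 0 empty cells -> FULL (clear)
  row 2: 8 empty cells -> not full
  row 3: 2 empty cells -> not full
  row 4: 3 empty cells -> not full
  row 5: 0 empty cells -> FULL (clear)
  row 6: 0 empty cells -> FULL (clear)
  row 7: 7 empty cells -> not full
Total rows cleared: 4

Answer: 4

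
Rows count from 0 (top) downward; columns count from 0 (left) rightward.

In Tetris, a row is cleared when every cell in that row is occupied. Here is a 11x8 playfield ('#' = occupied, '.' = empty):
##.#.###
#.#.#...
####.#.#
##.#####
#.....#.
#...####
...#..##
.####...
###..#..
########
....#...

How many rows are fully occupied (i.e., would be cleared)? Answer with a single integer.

Answer: 1

Derivation:
Check each row:
  row 0: 2 empty cells -> not full
  row 1: 5 empty cells -> not full
  row 2: 2 empty cells -> not full
  row 3: 1 empty cell -> not full
  row 4: 6 empty cells -> not full
  row 5: 3 empty cells -> not full
  row 6: 5 empty cells -> not full
  row 7: 4 empty cells -> not full
  row 8: 4 empty cells -> not full
  row 9: 0 empty cells -> FULL (clear)
  row 10: 7 empty cells -> not full
Total rows cleared: 1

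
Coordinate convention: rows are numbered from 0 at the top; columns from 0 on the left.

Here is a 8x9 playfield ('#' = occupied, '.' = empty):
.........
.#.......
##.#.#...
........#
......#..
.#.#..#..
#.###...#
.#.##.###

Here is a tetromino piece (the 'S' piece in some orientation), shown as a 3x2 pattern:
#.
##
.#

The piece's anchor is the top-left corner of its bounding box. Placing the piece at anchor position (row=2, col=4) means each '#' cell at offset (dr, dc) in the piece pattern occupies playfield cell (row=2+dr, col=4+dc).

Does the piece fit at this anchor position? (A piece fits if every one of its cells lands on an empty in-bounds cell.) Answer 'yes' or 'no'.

Answer: yes

Derivation:
Check each piece cell at anchor (2, 4):
  offset (0,0) -> (2,4): empty -> OK
  offset (1,0) -> (3,4): empty -> OK
  offset (1,1) -> (3,5): empty -> OK
  offset (2,1) -> (4,5): empty -> OK
All cells valid: yes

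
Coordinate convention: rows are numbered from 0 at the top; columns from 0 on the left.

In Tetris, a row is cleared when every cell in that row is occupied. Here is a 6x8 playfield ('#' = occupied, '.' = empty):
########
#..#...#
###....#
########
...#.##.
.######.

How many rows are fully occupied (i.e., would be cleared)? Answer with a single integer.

Check each row:
  row 0: 0 empty cells -> FULL (clear)
  row 1: 5 empty cells -> not full
  row 2: 4 empty cells -> not full
  row 3: 0 empty cells -> FULL (clear)
  row 4: 5 empty cells -> not full
  row 5: 2 empty cells -> not full
Total rows cleared: 2

Answer: 2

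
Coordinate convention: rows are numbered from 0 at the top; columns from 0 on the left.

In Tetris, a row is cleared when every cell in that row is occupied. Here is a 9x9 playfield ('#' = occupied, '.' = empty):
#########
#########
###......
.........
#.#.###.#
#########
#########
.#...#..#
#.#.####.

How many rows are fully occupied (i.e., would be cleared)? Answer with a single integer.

Check each row:
  row 0: 0 empty cells -> FULL (clear)
  row 1: 0 empty cells -> FULL (clear)
  row 2: 6 empty cells -> not full
  row 3: 9 empty cells -> not full
  row 4: 3 empty cells -> not full
  row 5: 0 empty cells -> FULL (clear)
  row 6: 0 empty cells -> FULL (clear)
  row 7: 6 empty cells -> not full
  row 8: 3 empty cells -> not full
Total rows cleared: 4

Answer: 4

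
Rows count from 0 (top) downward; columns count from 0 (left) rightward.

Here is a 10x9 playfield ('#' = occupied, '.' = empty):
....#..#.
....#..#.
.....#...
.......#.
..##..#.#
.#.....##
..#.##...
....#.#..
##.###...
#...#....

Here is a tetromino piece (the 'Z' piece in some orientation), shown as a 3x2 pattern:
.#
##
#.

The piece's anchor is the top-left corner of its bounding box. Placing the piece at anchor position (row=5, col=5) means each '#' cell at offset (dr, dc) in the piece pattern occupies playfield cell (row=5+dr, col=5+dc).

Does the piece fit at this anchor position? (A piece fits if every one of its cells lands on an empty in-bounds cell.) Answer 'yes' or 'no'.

Check each piece cell at anchor (5, 5):
  offset (0,1) -> (5,6): empty -> OK
  offset (1,0) -> (6,5): occupied ('#') -> FAIL
  offset (1,1) -> (6,6): empty -> OK
  offset (2,0) -> (7,5): empty -> OK
All cells valid: no

Answer: no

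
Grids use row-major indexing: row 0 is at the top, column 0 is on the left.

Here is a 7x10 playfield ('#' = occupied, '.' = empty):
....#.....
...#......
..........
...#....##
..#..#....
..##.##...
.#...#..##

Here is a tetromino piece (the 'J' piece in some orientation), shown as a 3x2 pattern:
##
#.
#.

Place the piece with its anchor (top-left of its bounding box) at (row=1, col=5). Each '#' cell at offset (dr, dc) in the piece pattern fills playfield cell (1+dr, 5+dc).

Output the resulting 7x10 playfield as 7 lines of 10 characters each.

Fill (1+0,5+0) = (1,5)
Fill (1+0,5+1) = (1,6)
Fill (1+1,5+0) = (2,5)
Fill (1+2,5+0) = (3,5)

Answer: ....#.....
...#.##...
.....#....
...#.#..##
..#..#....
..##.##...
.#...#..##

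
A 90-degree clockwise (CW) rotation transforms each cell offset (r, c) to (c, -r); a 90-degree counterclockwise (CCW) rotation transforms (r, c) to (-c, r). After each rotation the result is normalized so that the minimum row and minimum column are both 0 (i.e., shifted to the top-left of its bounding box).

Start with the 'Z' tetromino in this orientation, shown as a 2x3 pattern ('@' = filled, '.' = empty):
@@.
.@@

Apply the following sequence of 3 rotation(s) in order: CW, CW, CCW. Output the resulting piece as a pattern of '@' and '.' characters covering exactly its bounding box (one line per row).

Start:
@@.
.@@
After rotation 1 (CW):
.@
@@
@.
After rotation 2 (CW):
@@.
.@@
After rotation 3 (CCW):
.@
@@
@.

Answer: .@
@@
@.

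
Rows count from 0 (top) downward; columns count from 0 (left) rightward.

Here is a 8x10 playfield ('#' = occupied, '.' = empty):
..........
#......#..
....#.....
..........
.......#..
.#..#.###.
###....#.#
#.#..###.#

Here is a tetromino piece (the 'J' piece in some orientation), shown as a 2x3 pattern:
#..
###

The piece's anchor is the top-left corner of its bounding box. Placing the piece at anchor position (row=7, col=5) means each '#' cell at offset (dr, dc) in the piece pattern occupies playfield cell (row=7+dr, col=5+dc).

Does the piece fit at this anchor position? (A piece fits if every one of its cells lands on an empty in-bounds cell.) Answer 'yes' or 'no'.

Check each piece cell at anchor (7, 5):
  offset (0,0) -> (7,5): occupied ('#') -> FAIL
  offset (1,0) -> (8,5): out of bounds -> FAIL
  offset (1,1) -> (8,6): out of bounds -> FAIL
  offset (1,2) -> (8,7): out of bounds -> FAIL
All cells valid: no

Answer: no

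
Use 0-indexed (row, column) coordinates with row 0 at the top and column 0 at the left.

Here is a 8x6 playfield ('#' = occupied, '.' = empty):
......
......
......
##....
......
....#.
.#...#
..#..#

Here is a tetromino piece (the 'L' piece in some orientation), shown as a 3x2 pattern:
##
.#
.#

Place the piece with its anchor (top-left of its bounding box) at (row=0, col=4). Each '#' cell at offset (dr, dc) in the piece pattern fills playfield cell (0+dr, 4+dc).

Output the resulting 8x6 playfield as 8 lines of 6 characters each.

Answer: ....##
.....#
.....#
##....
......
....#.
.#...#
..#..#

Derivation:
Fill (0+0,4+0) = (0,4)
Fill (0+0,4+1) = (0,5)
Fill (0+1,4+1) = (1,5)
Fill (0+2,4+1) = (2,5)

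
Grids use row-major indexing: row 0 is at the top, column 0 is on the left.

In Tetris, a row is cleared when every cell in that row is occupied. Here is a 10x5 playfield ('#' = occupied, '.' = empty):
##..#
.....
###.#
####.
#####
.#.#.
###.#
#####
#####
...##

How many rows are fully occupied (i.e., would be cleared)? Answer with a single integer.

Answer: 3

Derivation:
Check each row:
  row 0: 2 empty cells -> not full
  row 1: 5 empty cells -> not full
  row 2: 1 empty cell -> not full
  row 3: 1 empty cell -> not full
  row 4: 0 empty cells -> FULL (clear)
  row 5: 3 empty cells -> not full
  row 6: 1 empty cell -> not full
  row 7: 0 empty cells -> FULL (clear)
  row 8: 0 empty cells -> FULL (clear)
  row 9: 3 empty cells -> not full
Total rows cleared: 3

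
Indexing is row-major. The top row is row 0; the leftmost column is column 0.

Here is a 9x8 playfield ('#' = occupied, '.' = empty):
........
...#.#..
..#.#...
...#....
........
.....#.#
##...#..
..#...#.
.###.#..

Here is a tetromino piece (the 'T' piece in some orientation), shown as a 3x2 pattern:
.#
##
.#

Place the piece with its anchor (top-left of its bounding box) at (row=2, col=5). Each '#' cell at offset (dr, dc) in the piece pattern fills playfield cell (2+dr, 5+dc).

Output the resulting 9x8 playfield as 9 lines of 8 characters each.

Answer: ........
...#.#..
..#.#.#.
...#.##.
......#.
.....#.#
##...#..
..#...#.
.###.#..

Derivation:
Fill (2+0,5+1) = (2,6)
Fill (2+1,5+0) = (3,5)
Fill (2+1,5+1) = (3,6)
Fill (2+2,5+1) = (4,6)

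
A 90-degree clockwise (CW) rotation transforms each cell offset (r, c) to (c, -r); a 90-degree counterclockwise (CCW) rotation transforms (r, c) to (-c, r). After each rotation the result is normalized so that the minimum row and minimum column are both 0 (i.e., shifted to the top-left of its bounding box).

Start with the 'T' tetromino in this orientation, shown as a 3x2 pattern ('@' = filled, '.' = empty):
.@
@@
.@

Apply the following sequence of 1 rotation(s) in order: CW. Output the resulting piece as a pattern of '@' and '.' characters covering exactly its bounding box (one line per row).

Answer: .@.
@@@

Derivation:
Start:
.@
@@
.@
After rotation 1 (CW):
.@.
@@@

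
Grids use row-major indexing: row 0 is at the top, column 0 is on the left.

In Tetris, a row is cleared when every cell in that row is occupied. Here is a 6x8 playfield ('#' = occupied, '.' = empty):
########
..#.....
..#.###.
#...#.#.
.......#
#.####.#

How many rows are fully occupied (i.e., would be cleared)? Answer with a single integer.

Answer: 1

Derivation:
Check each row:
  row 0: 0 empty cells -> FULL (clear)
  row 1: 7 empty cells -> not full
  row 2: 4 empty cells -> not full
  row 3: 5 empty cells -> not full
  row 4: 7 empty cells -> not full
  row 5: 2 empty cells -> not full
Total rows cleared: 1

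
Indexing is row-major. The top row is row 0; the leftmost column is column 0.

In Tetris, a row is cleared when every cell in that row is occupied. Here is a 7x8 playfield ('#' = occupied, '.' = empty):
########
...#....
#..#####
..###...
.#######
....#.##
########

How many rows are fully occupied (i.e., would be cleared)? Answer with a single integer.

Check each row:
  row 0: 0 empty cells -> FULL (clear)
  row 1: 7 empty cells -> not full
  row 2: 2 empty cells -> not full
  row 3: 5 empty cells -> not full
  row 4: 1 empty cell -> not full
  row 5: 5 empty cells -> not full
  row 6: 0 empty cells -> FULL (clear)
Total rows cleared: 2

Answer: 2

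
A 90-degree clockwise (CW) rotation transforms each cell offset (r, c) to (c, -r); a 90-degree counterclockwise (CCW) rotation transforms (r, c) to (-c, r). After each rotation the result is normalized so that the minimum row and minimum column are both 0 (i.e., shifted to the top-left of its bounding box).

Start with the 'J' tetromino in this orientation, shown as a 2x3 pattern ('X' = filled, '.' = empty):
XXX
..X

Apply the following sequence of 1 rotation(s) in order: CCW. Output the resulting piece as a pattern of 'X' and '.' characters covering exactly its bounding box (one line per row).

Answer: XX
X.
X.

Derivation:
Start:
XXX
..X
After rotation 1 (CCW):
XX
X.
X.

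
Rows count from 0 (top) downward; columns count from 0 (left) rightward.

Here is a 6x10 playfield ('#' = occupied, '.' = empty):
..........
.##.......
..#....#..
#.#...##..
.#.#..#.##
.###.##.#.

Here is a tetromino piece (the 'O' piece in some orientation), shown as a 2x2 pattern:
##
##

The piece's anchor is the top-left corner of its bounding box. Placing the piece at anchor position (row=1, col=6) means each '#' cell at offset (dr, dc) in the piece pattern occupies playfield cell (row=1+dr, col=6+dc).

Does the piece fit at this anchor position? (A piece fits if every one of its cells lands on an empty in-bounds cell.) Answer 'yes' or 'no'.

Answer: no

Derivation:
Check each piece cell at anchor (1, 6):
  offset (0,0) -> (1,6): empty -> OK
  offset (0,1) -> (1,7): empty -> OK
  offset (1,0) -> (2,6): empty -> OK
  offset (1,1) -> (2,7): occupied ('#') -> FAIL
All cells valid: no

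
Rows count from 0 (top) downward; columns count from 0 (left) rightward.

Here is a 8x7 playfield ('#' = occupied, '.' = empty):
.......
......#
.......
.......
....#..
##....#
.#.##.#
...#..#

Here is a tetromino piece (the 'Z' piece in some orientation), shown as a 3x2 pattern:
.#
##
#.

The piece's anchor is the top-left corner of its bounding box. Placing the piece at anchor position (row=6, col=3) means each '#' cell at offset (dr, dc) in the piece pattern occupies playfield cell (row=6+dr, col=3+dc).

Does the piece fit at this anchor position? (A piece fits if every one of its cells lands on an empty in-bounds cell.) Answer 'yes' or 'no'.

Answer: no

Derivation:
Check each piece cell at anchor (6, 3):
  offset (0,1) -> (6,4): occupied ('#') -> FAIL
  offset (1,0) -> (7,3): occupied ('#') -> FAIL
  offset (1,1) -> (7,4): empty -> OK
  offset (2,0) -> (8,3): out of bounds -> FAIL
All cells valid: no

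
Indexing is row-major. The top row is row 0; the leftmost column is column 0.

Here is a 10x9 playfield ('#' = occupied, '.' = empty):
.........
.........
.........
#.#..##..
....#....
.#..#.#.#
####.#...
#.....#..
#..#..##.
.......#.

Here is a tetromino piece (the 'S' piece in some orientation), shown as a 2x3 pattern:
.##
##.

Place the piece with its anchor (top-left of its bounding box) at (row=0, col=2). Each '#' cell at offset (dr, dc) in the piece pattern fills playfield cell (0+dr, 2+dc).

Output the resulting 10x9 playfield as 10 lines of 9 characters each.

Answer: ...##....
..##.....
.........
#.#..##..
....#....
.#..#.#.#
####.#...
#.....#..
#..#..##.
.......#.

Derivation:
Fill (0+0,2+1) = (0,3)
Fill (0+0,2+2) = (0,4)
Fill (0+1,2+0) = (1,2)
Fill (0+1,2+1) = (1,3)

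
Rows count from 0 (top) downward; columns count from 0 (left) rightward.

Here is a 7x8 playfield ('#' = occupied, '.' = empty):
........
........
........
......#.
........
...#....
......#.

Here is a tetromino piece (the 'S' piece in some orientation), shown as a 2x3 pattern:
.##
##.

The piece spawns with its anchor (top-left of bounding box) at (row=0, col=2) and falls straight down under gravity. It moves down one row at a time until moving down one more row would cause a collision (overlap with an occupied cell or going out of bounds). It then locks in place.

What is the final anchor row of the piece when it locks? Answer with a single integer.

Spawn at (row=0, col=2). Try each row:
  row 0: fits
  row 1: fits
  row 2: fits
  row 3: fits
  row 4: blocked -> lock at row 3

Answer: 3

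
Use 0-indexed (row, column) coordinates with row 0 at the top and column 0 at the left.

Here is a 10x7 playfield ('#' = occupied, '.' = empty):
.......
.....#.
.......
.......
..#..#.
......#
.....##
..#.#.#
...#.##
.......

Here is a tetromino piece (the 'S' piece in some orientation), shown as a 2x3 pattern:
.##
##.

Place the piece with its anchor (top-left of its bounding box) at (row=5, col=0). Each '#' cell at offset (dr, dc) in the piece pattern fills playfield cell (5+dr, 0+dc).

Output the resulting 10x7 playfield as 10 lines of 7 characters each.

Fill (5+0,0+1) = (5,1)
Fill (5+0,0+2) = (5,2)
Fill (5+1,0+0) = (6,0)
Fill (5+1,0+1) = (6,1)

Answer: .......
.....#.
.......
.......
..#..#.
.##...#
##...##
..#.#.#
...#.##
.......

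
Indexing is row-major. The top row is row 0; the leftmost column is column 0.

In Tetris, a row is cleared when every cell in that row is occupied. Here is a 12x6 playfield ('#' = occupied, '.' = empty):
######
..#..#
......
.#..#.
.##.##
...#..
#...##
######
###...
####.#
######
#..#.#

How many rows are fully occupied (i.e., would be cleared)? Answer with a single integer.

Answer: 3

Derivation:
Check each row:
  row 0: 0 empty cells -> FULL (clear)
  row 1: 4 empty cells -> not full
  row 2: 6 empty cells -> not full
  row 3: 4 empty cells -> not full
  row 4: 2 empty cells -> not full
  row 5: 5 empty cells -> not full
  row 6: 3 empty cells -> not full
  row 7: 0 empty cells -> FULL (clear)
  row 8: 3 empty cells -> not full
  row 9: 1 empty cell -> not full
  row 10: 0 empty cells -> FULL (clear)
  row 11: 3 empty cells -> not full
Total rows cleared: 3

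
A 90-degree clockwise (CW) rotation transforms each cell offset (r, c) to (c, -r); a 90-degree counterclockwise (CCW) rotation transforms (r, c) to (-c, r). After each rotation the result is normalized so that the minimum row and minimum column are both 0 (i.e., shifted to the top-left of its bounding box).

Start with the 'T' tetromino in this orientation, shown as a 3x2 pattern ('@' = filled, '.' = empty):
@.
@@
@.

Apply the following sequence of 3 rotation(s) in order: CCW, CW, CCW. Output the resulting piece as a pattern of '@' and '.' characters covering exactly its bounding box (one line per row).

Answer: .@.
@@@

Derivation:
Start:
@.
@@
@.
After rotation 1 (CCW):
.@.
@@@
After rotation 2 (CW):
@.
@@
@.
After rotation 3 (CCW):
.@.
@@@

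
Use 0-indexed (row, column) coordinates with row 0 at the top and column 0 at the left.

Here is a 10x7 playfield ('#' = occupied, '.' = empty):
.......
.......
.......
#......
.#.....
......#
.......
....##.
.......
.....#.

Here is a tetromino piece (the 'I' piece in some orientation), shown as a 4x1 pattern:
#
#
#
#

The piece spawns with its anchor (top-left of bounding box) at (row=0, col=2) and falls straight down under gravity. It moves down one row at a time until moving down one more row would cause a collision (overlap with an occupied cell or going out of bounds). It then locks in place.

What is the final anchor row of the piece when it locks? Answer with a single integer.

Spawn at (row=0, col=2). Try each row:
  row 0: fits
  row 1: fits
  row 2: fits
  row 3: fits
  row 4: fits
  row 5: fits
  row 6: fits
  row 7: blocked -> lock at row 6

Answer: 6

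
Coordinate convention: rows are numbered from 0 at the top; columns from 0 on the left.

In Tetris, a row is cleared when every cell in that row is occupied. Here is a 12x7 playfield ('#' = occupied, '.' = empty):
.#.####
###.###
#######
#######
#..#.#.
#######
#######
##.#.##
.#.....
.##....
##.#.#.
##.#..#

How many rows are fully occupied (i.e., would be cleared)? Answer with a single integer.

Answer: 4

Derivation:
Check each row:
  row 0: 2 empty cells -> not full
  row 1: 1 empty cell -> not full
  row 2: 0 empty cells -> FULL (clear)
  row 3: 0 empty cells -> FULL (clear)
  row 4: 4 empty cells -> not full
  row 5: 0 empty cells -> FULL (clear)
  row 6: 0 empty cells -> FULL (clear)
  row 7: 2 empty cells -> not full
  row 8: 6 empty cells -> not full
  row 9: 5 empty cells -> not full
  row 10: 3 empty cells -> not full
  row 11: 3 empty cells -> not full
Total rows cleared: 4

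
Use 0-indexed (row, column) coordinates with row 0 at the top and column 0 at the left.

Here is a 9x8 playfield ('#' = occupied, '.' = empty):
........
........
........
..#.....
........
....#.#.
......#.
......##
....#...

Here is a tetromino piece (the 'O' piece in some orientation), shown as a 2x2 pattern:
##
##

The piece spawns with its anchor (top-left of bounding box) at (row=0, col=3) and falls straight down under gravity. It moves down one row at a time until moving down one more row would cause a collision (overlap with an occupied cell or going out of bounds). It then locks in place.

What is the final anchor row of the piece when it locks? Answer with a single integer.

Answer: 3

Derivation:
Spawn at (row=0, col=3). Try each row:
  row 0: fits
  row 1: fits
  row 2: fits
  row 3: fits
  row 4: blocked -> lock at row 3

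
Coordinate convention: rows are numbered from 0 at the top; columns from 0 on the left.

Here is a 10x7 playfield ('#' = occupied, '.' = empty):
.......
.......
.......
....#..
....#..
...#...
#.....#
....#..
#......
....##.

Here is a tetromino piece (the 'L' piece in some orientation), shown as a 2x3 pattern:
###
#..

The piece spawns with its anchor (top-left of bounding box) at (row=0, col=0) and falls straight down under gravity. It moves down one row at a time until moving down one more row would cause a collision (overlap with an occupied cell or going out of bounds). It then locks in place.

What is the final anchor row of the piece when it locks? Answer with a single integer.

Spawn at (row=0, col=0). Try each row:
  row 0: fits
  row 1: fits
  row 2: fits
  row 3: fits
  row 4: fits
  row 5: blocked -> lock at row 4

Answer: 4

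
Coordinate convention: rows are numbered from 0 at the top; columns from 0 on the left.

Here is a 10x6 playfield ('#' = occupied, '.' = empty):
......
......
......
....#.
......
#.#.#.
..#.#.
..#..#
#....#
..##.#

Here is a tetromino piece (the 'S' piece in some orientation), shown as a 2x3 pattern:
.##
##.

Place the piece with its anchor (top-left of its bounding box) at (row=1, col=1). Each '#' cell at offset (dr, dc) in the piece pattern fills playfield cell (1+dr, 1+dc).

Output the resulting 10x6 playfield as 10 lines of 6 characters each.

Answer: ......
..##..
.##...
....#.
......
#.#.#.
..#.#.
..#..#
#....#
..##.#

Derivation:
Fill (1+0,1+1) = (1,2)
Fill (1+0,1+2) = (1,3)
Fill (1+1,1+0) = (2,1)
Fill (1+1,1+1) = (2,2)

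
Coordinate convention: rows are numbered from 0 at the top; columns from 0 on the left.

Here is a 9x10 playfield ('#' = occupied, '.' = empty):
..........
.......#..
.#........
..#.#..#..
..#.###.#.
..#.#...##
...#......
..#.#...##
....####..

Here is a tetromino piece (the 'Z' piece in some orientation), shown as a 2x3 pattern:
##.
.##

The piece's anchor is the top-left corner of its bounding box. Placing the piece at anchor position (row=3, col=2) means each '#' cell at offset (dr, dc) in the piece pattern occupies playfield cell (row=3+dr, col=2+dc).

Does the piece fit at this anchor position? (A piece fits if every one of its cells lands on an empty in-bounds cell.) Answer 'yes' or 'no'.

Check each piece cell at anchor (3, 2):
  offset (0,0) -> (3,2): occupied ('#') -> FAIL
  offset (0,1) -> (3,3): empty -> OK
  offset (1,1) -> (4,3): empty -> OK
  offset (1,2) -> (4,4): occupied ('#') -> FAIL
All cells valid: no

Answer: no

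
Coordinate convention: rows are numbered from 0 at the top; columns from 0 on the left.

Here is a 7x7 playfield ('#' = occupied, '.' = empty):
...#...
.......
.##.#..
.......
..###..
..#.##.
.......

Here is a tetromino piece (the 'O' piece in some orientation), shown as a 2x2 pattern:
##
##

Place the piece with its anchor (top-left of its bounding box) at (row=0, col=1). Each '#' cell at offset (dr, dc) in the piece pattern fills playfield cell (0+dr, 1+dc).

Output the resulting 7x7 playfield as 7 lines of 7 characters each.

Fill (0+0,1+0) = (0,1)
Fill (0+0,1+1) = (0,2)
Fill (0+1,1+0) = (1,1)
Fill (0+1,1+1) = (1,2)

Answer: .###...
.##....
.##.#..
.......
..###..
..#.##.
.......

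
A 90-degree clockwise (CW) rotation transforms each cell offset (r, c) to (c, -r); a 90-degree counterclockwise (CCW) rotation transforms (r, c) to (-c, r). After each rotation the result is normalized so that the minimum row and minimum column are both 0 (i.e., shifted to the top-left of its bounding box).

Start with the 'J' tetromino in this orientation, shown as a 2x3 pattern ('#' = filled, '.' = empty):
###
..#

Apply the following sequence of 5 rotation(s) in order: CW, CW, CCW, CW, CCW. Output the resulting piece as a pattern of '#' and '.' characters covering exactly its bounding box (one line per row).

Answer: .#
.#
##

Derivation:
Start:
###
..#
After rotation 1 (CW):
.#
.#
##
After rotation 2 (CW):
#..
###
After rotation 3 (CCW):
.#
.#
##
After rotation 4 (CW):
#..
###
After rotation 5 (CCW):
.#
.#
##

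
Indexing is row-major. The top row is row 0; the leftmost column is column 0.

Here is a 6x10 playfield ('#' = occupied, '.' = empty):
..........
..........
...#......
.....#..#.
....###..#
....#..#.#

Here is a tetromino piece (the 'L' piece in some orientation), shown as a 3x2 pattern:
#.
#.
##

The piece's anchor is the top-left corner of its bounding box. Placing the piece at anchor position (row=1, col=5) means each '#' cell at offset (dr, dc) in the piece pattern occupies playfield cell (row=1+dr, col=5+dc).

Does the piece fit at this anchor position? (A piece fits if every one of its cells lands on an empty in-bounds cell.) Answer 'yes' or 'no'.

Answer: no

Derivation:
Check each piece cell at anchor (1, 5):
  offset (0,0) -> (1,5): empty -> OK
  offset (1,0) -> (2,5): empty -> OK
  offset (2,0) -> (3,5): occupied ('#') -> FAIL
  offset (2,1) -> (3,6): empty -> OK
All cells valid: no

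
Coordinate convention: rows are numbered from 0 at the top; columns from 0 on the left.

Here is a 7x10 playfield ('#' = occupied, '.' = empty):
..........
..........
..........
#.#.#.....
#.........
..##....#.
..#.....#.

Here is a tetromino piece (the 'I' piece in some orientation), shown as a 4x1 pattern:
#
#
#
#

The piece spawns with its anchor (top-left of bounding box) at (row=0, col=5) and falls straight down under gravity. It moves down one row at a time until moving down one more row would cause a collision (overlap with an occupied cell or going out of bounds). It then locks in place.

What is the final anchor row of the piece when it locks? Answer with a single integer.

Answer: 3

Derivation:
Spawn at (row=0, col=5). Try each row:
  row 0: fits
  row 1: fits
  row 2: fits
  row 3: fits
  row 4: blocked -> lock at row 3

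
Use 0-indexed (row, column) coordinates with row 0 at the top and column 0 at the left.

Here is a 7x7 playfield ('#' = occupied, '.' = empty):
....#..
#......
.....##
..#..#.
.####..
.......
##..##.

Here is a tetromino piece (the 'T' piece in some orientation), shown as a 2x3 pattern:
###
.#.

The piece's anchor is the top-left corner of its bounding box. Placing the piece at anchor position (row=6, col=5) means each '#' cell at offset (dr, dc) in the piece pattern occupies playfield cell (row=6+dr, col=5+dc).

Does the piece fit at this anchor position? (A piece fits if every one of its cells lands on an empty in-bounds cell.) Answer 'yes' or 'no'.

Check each piece cell at anchor (6, 5):
  offset (0,0) -> (6,5): occupied ('#') -> FAIL
  offset (0,1) -> (6,6): empty -> OK
  offset (0,2) -> (6,7): out of bounds -> FAIL
  offset (1,1) -> (7,6): out of bounds -> FAIL
All cells valid: no

Answer: no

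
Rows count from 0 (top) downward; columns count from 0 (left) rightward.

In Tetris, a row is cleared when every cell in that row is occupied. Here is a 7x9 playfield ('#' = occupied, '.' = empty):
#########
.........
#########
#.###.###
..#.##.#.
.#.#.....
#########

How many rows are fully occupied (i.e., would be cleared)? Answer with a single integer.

Answer: 3

Derivation:
Check each row:
  row 0: 0 empty cells -> FULL (clear)
  row 1: 9 empty cells -> not full
  row 2: 0 empty cells -> FULL (clear)
  row 3: 2 empty cells -> not full
  row 4: 5 empty cells -> not full
  row 5: 7 empty cells -> not full
  row 6: 0 empty cells -> FULL (clear)
Total rows cleared: 3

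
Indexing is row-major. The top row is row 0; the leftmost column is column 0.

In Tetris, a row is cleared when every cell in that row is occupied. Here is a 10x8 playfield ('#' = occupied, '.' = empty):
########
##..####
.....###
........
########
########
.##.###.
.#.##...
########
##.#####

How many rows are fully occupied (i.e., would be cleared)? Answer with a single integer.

Answer: 4

Derivation:
Check each row:
  row 0: 0 empty cells -> FULL (clear)
  row 1: 2 empty cells -> not full
  row 2: 5 empty cells -> not full
  row 3: 8 empty cells -> not full
  row 4: 0 empty cells -> FULL (clear)
  row 5: 0 empty cells -> FULL (clear)
  row 6: 3 empty cells -> not full
  row 7: 5 empty cells -> not full
  row 8: 0 empty cells -> FULL (clear)
  row 9: 1 empty cell -> not full
Total rows cleared: 4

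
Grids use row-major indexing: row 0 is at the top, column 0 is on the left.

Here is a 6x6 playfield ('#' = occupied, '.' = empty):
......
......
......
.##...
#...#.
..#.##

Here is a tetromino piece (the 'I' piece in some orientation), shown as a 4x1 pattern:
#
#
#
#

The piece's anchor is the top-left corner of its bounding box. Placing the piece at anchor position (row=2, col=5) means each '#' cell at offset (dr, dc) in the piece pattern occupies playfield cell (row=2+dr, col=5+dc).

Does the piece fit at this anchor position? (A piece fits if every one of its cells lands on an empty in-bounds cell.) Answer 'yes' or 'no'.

Answer: no

Derivation:
Check each piece cell at anchor (2, 5):
  offset (0,0) -> (2,5): empty -> OK
  offset (1,0) -> (3,5): empty -> OK
  offset (2,0) -> (4,5): empty -> OK
  offset (3,0) -> (5,5): occupied ('#') -> FAIL
All cells valid: no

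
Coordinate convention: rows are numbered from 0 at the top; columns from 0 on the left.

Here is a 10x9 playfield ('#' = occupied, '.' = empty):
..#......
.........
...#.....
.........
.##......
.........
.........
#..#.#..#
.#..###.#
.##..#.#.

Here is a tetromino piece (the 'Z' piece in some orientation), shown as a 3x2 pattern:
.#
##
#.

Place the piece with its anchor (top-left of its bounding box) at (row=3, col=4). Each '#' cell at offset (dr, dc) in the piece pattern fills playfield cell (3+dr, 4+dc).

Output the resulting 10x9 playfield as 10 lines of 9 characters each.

Fill (3+0,4+1) = (3,5)
Fill (3+1,4+0) = (4,4)
Fill (3+1,4+1) = (4,5)
Fill (3+2,4+0) = (5,4)

Answer: ..#......
.........
...#.....
.....#...
.##.##...
....#....
.........
#..#.#..#
.#..###.#
.##..#.#.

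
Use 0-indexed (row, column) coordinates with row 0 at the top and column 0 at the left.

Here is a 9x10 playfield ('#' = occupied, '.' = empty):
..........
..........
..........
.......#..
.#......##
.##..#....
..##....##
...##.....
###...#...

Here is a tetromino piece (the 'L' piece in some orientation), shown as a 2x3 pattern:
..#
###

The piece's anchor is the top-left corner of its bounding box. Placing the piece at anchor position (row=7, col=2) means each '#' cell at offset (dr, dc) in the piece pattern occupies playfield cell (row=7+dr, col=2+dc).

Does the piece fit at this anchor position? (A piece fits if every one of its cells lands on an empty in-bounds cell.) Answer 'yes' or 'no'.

Answer: no

Derivation:
Check each piece cell at anchor (7, 2):
  offset (0,2) -> (7,4): occupied ('#') -> FAIL
  offset (1,0) -> (8,2): occupied ('#') -> FAIL
  offset (1,1) -> (8,3): empty -> OK
  offset (1,2) -> (8,4): empty -> OK
All cells valid: no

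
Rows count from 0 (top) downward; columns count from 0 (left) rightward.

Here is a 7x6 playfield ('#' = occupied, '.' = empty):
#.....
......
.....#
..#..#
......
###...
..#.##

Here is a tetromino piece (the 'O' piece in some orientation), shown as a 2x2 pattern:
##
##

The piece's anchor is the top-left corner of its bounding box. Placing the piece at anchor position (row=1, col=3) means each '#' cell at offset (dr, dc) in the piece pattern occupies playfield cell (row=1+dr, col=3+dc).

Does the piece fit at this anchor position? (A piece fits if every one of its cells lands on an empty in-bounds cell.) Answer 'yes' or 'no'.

Answer: yes

Derivation:
Check each piece cell at anchor (1, 3):
  offset (0,0) -> (1,3): empty -> OK
  offset (0,1) -> (1,4): empty -> OK
  offset (1,0) -> (2,3): empty -> OK
  offset (1,1) -> (2,4): empty -> OK
All cells valid: yes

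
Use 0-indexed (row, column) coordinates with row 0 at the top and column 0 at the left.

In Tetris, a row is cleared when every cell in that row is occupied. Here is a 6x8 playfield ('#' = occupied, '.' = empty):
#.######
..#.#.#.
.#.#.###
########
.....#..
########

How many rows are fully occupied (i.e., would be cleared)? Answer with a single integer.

Answer: 2

Derivation:
Check each row:
  row 0: 1 empty cell -> not full
  row 1: 5 empty cells -> not full
  row 2: 3 empty cells -> not full
  row 3: 0 empty cells -> FULL (clear)
  row 4: 7 empty cells -> not full
  row 5: 0 empty cells -> FULL (clear)
Total rows cleared: 2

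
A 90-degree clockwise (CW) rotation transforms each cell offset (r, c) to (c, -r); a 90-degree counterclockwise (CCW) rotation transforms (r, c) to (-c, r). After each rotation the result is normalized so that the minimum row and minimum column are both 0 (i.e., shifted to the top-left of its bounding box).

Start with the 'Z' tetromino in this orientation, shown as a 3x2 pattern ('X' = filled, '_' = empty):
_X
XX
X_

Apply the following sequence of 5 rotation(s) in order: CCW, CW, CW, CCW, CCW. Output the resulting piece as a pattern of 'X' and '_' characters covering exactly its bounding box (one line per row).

Answer: XX_
_XX

Derivation:
Start:
_X
XX
X_
After rotation 1 (CCW):
XX_
_XX
After rotation 2 (CW):
_X
XX
X_
After rotation 3 (CW):
XX_
_XX
After rotation 4 (CCW):
_X
XX
X_
After rotation 5 (CCW):
XX_
_XX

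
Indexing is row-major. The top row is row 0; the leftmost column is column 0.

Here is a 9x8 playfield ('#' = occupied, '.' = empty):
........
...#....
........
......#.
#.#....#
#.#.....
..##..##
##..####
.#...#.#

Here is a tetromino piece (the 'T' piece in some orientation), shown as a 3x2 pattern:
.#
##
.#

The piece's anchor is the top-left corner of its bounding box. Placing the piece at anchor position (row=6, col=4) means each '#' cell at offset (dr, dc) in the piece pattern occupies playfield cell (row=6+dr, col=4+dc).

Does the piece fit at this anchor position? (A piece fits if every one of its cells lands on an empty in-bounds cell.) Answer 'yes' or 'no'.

Answer: no

Derivation:
Check each piece cell at anchor (6, 4):
  offset (0,1) -> (6,5): empty -> OK
  offset (1,0) -> (7,4): occupied ('#') -> FAIL
  offset (1,1) -> (7,5): occupied ('#') -> FAIL
  offset (2,1) -> (8,5): occupied ('#') -> FAIL
All cells valid: no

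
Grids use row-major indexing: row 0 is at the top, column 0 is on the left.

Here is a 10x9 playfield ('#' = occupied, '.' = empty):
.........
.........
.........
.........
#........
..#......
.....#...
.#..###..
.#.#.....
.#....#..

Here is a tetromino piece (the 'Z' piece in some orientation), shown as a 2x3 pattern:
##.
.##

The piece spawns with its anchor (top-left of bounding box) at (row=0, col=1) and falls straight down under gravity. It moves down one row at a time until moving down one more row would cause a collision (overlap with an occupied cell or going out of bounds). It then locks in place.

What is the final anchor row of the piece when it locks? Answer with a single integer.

Spawn at (row=0, col=1). Try each row:
  row 0: fits
  row 1: fits
  row 2: fits
  row 3: fits
  row 4: blocked -> lock at row 3

Answer: 3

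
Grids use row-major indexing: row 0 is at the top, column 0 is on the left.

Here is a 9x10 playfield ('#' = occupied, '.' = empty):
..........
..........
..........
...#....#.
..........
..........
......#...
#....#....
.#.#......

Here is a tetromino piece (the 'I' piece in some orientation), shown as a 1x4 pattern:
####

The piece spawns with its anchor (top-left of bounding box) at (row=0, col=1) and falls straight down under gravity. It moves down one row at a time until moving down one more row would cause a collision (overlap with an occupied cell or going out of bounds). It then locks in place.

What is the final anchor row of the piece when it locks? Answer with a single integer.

Answer: 2

Derivation:
Spawn at (row=0, col=1). Try each row:
  row 0: fits
  row 1: fits
  row 2: fits
  row 3: blocked -> lock at row 2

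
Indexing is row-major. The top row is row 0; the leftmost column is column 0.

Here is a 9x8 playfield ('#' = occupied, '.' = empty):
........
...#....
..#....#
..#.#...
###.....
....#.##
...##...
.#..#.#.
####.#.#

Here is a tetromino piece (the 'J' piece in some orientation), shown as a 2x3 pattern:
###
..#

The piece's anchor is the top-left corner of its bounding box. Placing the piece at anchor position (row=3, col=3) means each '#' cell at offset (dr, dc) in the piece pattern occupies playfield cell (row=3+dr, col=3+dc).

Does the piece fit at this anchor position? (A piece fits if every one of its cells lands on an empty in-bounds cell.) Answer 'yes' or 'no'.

Answer: no

Derivation:
Check each piece cell at anchor (3, 3):
  offset (0,0) -> (3,3): empty -> OK
  offset (0,1) -> (3,4): occupied ('#') -> FAIL
  offset (0,2) -> (3,5): empty -> OK
  offset (1,2) -> (4,5): empty -> OK
All cells valid: no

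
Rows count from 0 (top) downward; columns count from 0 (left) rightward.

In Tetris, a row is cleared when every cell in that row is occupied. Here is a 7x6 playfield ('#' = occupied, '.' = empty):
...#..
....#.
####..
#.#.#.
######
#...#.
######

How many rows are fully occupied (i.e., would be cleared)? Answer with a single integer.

Answer: 2

Derivation:
Check each row:
  row 0: 5 empty cells -> not full
  row 1: 5 empty cells -> not full
  row 2: 2 empty cells -> not full
  row 3: 3 empty cells -> not full
  row 4: 0 empty cells -> FULL (clear)
  row 5: 4 empty cells -> not full
  row 6: 0 empty cells -> FULL (clear)
Total rows cleared: 2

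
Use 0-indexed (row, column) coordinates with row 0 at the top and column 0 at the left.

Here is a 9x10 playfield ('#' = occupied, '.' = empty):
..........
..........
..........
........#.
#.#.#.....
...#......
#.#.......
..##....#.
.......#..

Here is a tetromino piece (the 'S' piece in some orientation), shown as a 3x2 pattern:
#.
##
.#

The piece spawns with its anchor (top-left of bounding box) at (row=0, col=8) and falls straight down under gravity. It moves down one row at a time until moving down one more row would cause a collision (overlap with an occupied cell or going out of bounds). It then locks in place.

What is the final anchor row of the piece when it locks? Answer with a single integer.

Answer: 1

Derivation:
Spawn at (row=0, col=8). Try each row:
  row 0: fits
  row 1: fits
  row 2: blocked -> lock at row 1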